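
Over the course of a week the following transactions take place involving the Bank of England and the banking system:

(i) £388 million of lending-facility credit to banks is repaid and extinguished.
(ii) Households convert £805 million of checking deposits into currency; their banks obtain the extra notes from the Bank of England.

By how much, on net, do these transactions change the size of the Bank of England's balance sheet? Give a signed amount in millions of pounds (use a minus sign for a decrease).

Discount-window repayment £388 million: a Bank of England asset is shed → −£388M.
Currency withdrawal £805 million: only the composition of liabilities changes → 0.
Net: −388 + 0 = -£388 million.

-£388 million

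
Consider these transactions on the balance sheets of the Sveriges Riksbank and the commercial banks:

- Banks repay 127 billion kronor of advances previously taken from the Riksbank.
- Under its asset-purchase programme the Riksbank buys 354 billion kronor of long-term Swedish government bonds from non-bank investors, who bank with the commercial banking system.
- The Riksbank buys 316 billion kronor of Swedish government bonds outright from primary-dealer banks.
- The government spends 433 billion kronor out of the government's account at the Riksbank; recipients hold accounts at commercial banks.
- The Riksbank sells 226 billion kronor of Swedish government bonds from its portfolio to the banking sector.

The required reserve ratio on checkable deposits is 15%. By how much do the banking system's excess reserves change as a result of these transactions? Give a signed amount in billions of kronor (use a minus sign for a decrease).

Discount-window repayment 127 billion kronor: reserves −127B, deposits 0.
Asset purchase (from non-banks) 354 billion kronor: reserves +354B, deposits +354B.
OMO purchase (from banks) 316 billion kronor: reserves +316B, deposits 0.
Government spending 433 billion kronor: reserves +433B, deposits +433B.
OMO sale (to banks) 226 billion kronor: reserves −226B, deposits 0.
Totals: Δreserves = +750B, Δdeposits = +787B.
Δrequired reserves = 15% × +787B = +118.05B.
Δexcess reserves = Δreserves − Δrequired = +750B − (+118.05B) = +631.95 billion.

+631.95 billion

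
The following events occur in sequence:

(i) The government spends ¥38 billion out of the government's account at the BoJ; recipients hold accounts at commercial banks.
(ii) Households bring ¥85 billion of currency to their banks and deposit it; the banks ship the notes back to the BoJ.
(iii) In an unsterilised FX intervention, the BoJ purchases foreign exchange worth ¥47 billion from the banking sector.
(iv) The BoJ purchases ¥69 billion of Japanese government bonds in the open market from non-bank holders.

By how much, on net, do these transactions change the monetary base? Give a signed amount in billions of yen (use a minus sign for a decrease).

+¥154 billion

Government spending ¥38 billion: a non-base liability converts back to reserves → +¥38B.
Currency deposit ¥85 billion: just a shift between currency and reserves — both are base money → 0.
FX purchase ¥47 billion: BoJ balance sheet expands → +¥47B.
Asset purchase (from non-banks) ¥69 billion: BoJ balance sheet expands → +¥69B.
Net: 38 + 0 + 47 + 69 = +¥154 billion.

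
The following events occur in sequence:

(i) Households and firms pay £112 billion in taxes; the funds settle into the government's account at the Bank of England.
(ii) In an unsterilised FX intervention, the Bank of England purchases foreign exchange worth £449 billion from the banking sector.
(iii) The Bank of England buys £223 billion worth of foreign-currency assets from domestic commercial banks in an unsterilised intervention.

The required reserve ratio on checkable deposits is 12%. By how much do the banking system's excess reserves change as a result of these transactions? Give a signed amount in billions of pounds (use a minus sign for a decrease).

Government account inflow £112 billion: reserves −£112B, deposits −£112B.
FX purchase £449 billion: reserves +£449B, deposits 0.
FX purchase £223 billion: reserves +£223B, deposits 0.
Totals: Δreserves = +£560B, Δdeposits = −£112B.
Δrequired reserves = 12% × −£112B = −£13.44B.
Δexcess reserves = Δreserves − Δrequired = +£560B − (−£13.44B) = +£573.44 billion.

+£573.44 billion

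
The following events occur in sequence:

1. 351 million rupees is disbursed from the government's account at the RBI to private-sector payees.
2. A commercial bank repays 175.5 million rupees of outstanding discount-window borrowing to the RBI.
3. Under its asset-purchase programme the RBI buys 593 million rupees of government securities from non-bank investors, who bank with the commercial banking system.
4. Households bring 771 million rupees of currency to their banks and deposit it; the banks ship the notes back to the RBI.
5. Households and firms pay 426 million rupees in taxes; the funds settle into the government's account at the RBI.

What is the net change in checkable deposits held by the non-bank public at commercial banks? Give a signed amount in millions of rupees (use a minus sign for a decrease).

+1289 million

Government spending 351 million rupees: non-bank counterparties' bank balances rise → +351M.
Discount-window repayment 175.5 million rupees: the counterparty is a bank, so public deposits are unchanged → 0.
Asset purchase (from non-banks) 593 million rupees: non-bank counterparties' bank balances rise → +593M.
Currency deposit 771 million rupees: non-bank counterparties' bank balances rise → +771M.
Government account inflow 426 million rupees: non-bank counterparties' bank balances fall → −426M.
Net: 351 + 0 + 593 + 771 − 426 = +1289 million.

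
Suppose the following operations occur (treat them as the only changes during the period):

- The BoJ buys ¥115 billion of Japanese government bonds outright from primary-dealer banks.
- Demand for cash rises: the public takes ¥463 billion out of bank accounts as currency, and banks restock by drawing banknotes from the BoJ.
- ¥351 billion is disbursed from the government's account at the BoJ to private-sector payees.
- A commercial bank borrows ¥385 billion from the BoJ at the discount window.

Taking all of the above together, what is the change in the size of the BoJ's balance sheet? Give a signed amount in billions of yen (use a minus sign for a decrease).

OMO purchase (from banks) ¥115 billion: a BoJ asset is acquired → +¥115B.
Currency withdrawal ¥463 billion: only the composition of liabilities changes → 0.
Government spending ¥351 billion: only the composition of liabilities changes → 0.
Discount-window loan ¥385 billion: a BoJ asset is acquired → +¥385B.
Net: 115 + 0 + 0 + 385 = +¥500 billion.

+¥500 billion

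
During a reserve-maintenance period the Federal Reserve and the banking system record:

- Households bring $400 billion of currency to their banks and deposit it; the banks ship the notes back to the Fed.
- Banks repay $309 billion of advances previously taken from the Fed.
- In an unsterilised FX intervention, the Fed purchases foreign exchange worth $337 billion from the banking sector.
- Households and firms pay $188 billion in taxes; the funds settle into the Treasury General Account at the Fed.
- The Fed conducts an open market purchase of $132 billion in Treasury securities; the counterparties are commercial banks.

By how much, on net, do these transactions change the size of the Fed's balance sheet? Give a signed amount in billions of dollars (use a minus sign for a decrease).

+$160 billion

Fed balance sheet:
  Assets:      Securities +$132B, Loans to banks −$309B, Foreign assets +$337B
  Liabilities: Bank reserves +$372B, Currency in circulation −$400B, Government deposits +$188B
Change in total Fed assets = +$160 billion.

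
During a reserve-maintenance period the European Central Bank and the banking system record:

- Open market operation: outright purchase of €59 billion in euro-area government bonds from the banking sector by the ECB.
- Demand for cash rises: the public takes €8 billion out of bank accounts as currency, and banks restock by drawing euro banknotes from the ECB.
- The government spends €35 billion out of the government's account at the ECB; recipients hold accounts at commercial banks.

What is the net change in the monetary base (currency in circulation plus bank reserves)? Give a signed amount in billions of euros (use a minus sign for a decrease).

ECB balance sheet:
  Assets:      Securities +€59B
  Liabilities: Bank reserves +€86B, Currency in circulation +€8B, Government deposits −€35B
Commercial banking system:
  Assets:      Reserves at CB +€86B, Securities −€59B
  Liabilities: Checkable deposits +€27B
Monetary base = currency + reserves: +€8B + (+€86B) = +€94 billion.

+€94 billion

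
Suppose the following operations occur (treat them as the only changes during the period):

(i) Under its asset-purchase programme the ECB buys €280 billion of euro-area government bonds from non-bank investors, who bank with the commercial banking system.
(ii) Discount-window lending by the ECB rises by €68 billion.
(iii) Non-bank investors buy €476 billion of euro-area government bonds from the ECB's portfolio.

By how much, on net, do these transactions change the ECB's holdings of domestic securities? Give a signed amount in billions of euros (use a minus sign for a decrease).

ECB balance sheet:
  Assets:      Securities −€196B, Loans to banks +€68B
  Liabilities: Bank reserves −€128B
Commercial banking system:
  Assets:      Reserves at CB −€128B
  Liabilities: Checkable deposits −€196B, Borrowings from CB +€68B
So the change in the ECB's holdings of domestic securities is -€196 billion.

-€196 billion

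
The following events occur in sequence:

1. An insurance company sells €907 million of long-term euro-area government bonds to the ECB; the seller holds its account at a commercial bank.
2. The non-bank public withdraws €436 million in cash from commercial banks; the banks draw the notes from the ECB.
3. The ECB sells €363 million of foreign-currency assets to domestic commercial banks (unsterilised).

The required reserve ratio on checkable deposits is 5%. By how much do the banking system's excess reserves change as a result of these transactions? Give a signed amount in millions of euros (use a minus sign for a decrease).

Asset purchase (from non-banks) €907 million: reserves +€907M, deposits +€907M.
Currency withdrawal €436 million: reserves −€436M, deposits −€436M.
FX sale €363 million: reserves −€363M, deposits 0.
Totals: Δreserves = +€108M, Δdeposits = +€471M.
Δrequired reserves = 5% × +€471M = +€23.55M.
Δexcess reserves = Δreserves − Δrequired = +€108M − (+€23.55M) = +€84.45 million.

+€84.45 million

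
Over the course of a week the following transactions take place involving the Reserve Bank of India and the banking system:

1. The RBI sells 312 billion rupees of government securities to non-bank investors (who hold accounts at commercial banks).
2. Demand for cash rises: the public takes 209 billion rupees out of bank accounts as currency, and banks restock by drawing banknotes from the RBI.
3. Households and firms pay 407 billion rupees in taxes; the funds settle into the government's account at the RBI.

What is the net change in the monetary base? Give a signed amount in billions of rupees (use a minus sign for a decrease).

Asset sale (to non-banks) 312 billion rupees: RBI balance sheet contracts → −312B.
Currency withdrawal 209 billion rupees: just a shift between currency and reserves — both are base money → 0.
Government account inflow 407 billion rupees: reserves shift to a non-base liability → −407B.
Net: −312 + 0 − 407 = -719 billion.

-719 billion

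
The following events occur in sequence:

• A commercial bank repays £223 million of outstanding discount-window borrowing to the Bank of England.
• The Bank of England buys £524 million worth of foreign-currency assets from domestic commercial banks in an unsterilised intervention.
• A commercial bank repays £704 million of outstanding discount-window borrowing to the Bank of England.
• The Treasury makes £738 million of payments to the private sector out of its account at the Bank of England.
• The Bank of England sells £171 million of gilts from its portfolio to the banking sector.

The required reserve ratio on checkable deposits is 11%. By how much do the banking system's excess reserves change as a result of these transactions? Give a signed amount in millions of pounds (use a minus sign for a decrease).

Discount-window repayment £223 million: reserves −£223M, deposits 0.
FX purchase £524 million: reserves +£524M, deposits 0.
Discount-window repayment £704 million: reserves −£704M, deposits 0.
Government spending £738 million: reserves +£738M, deposits +£738M.
OMO sale (to banks) £171 million: reserves −£171M, deposits 0.
Totals: Δreserves = +£164M, Δdeposits = +£738M.
Δrequired reserves = 11% × +£738M = +£81.18M.
Δexcess reserves = Δreserves − Δrequired = +£164M − (+£81.18M) = +£82.82 million.

+£82.82 million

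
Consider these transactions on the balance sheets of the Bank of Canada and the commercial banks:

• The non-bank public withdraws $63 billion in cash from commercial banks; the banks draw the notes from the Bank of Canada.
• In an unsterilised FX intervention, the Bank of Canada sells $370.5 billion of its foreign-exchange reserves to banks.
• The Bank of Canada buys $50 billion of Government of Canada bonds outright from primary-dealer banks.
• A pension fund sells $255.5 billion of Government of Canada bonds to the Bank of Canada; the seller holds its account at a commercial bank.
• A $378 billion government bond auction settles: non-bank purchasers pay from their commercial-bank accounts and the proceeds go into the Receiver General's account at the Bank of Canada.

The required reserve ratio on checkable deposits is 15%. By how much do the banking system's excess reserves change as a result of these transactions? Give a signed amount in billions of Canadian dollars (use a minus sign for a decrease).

Currency withdrawal $63 billion: reserves −$63B, deposits −$63B.
FX sale $370.5 billion: reserves −$370.5B, deposits 0.
OMO purchase (from banks) $50 billion: reserves +$50B, deposits 0.
Asset purchase (from non-banks) $255.5 billion: reserves +$255.5B, deposits +$255.5B.
Government account inflow $378 billion: reserves −$378B, deposits −$378B.
Totals: Δreserves = −$506B, Δdeposits = −$185.5B.
Δrequired reserves = 15% × −$185.5B = −$27.825B.
Δexcess reserves = Δreserves − Δrequired = −$506B − (−$27.825B) = -$478.175 billion.

-$478.175 billion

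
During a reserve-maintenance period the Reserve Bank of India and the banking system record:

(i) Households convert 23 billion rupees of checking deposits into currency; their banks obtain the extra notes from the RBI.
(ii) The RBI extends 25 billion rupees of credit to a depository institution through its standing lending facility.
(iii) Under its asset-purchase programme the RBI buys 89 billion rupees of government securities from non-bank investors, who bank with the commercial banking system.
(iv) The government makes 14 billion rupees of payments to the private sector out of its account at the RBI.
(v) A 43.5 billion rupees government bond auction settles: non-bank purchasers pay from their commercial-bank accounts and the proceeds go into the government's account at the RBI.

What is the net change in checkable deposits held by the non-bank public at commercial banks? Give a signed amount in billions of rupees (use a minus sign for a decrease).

+36.5 billion

RBI balance sheet:
  Assets:      Securities +89B, Loans to banks +25B
  Liabilities: Bank reserves +61.5B, Currency in circulation +23B, Government deposits +29.5B
Commercial banking system:
  Assets:      Reserves at CB +61.5B
  Liabilities: Checkable deposits +36.5B, Borrowings from CB +25B
So the change in checkable deposits held by the non-bank public at commercial banks is +36.5 billion.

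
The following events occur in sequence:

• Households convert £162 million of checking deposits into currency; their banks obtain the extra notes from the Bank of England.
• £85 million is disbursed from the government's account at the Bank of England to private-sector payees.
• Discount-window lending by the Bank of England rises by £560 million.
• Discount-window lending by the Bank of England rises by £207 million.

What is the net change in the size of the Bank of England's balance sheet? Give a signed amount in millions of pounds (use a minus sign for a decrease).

Bank of England balance sheet:
  Assets:      Loans to banks +£767M
  Liabilities: Bank reserves +£690M, Currency in circulation +£162M, Government deposits −£85M
Change in total Bank of England assets = +£767 million.

+£767 million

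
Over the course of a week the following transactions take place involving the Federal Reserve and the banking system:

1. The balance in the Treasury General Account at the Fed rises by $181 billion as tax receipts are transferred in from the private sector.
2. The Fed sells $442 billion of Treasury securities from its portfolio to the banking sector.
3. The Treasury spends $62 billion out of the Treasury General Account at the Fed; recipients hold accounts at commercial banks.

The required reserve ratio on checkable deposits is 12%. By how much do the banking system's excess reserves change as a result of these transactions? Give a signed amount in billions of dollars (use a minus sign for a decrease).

-$546.72 billion

Government account inflow $181 billion: reserves −$181B, deposits −$181B.
OMO sale (to banks) $442 billion: reserves −$442B, deposits 0.
Government spending $62 billion: reserves +$62B, deposits +$62B.
Totals: Δreserves = −$561B, Δdeposits = −$119B.
Δrequired reserves = 12% × −$119B = −$14.28B.
Δexcess reserves = Δreserves − Δrequired = −$561B − (−$14.28B) = -$546.72 billion.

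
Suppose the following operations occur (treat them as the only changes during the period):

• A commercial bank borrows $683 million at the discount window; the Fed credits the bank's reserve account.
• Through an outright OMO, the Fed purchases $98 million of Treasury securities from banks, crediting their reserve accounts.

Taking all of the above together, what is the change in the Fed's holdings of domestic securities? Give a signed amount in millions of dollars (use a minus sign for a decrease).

+$98 million

Fed balance sheet:
  Assets:      Securities +$98M, Loans to banks +$683M
  Liabilities: Bank reserves +$781M
So the change in the Fed's holdings of domestic securities is +$98 million.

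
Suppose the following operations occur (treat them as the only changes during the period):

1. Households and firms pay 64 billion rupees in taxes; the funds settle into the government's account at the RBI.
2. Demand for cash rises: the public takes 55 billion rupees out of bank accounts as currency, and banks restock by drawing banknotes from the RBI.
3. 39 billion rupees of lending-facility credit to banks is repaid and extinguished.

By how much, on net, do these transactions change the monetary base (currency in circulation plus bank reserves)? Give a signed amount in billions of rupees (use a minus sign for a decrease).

Government account inflow 64 billion rupees: reserves shift to a non-base liability → −64B.
Currency withdrawal 55 billion rupees: just a shift between currency and reserves — both are base money → 0.
Discount-window repayment 39 billion rupees: RBI balance sheet contracts → −39B.
Net: −64 + 0 − 39 = -103 billion.

-103 billion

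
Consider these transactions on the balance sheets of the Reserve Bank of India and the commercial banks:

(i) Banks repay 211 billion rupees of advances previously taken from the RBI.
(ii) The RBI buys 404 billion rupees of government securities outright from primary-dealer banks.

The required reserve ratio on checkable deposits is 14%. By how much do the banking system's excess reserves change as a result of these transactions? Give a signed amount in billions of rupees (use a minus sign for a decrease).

Discount-window repayment 211 billion rupees: reserves −211B, deposits 0.
OMO purchase (from banks) 404 billion rupees: reserves +404B, deposits 0.
Totals: Δreserves = +193B, Δdeposits = 0.
Δrequired reserves = 14% × 0 = 0.
Δexcess reserves = Δreserves − Δrequired = +193B − (0) = +193 billion.

+193 billion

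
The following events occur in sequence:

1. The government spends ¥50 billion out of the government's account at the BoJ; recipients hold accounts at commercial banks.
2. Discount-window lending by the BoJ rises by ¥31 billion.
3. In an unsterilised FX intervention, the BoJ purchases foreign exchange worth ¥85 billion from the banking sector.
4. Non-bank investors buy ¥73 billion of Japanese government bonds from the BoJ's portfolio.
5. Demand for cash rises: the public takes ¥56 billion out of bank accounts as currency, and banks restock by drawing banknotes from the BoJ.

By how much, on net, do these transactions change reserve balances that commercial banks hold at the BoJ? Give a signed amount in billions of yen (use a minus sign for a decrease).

+¥37 billion

BoJ balance sheet:
  Assets:      Securities −¥73B, Loans to banks +¥31B, Foreign assets +¥85B
  Liabilities: Bank reserves +¥37B, Currency in circulation +¥56B, Government deposits −¥50B
So the change in reserve balances that commercial banks hold at the BoJ is +¥37 billion.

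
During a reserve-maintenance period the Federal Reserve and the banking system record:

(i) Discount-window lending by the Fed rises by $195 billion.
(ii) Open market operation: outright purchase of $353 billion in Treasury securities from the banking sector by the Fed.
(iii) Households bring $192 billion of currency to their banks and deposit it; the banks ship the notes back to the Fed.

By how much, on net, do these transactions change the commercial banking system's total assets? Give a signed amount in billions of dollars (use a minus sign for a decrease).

+$387 billion

Discount-window loan $195 billion: bank balance sheets expand → +$195B.
OMO purchase (from banks) $353 billion: just an asset swap on bank balance sheets → 0.
Currency deposit $192 billion: bank balance sheets expand → +$192B.
Net: 195 + 0 + 192 = +$387 billion.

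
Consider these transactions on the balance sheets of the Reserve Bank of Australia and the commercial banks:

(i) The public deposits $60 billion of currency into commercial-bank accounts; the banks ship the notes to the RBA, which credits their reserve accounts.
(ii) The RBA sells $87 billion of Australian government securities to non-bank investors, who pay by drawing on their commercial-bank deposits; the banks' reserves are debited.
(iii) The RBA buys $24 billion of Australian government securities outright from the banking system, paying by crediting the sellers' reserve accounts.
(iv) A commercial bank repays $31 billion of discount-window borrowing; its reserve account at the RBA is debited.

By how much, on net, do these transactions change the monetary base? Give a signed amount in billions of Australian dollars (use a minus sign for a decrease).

Currency deposit $60 billion: just a shift between currency and reserves — both are base money → 0.
Asset sale (to non-banks) $87 billion: RBA balance sheet contracts → −$87B.
OMO purchase (from banks) $24 billion: RBA balance sheet expands → +$24B.
Discount-window repayment $31 billion: RBA balance sheet contracts → −$31B.
Net: 0 − 87 + 24 − 31 = -$94 billion.

-$94 billion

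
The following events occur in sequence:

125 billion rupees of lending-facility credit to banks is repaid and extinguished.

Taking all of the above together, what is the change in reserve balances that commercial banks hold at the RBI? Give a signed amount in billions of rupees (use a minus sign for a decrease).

-125 billion

RBI balance sheet:
  Assets:      Loans to banks −125B
  Liabilities: Bank reserves −125B
So the change in reserve balances that commercial banks hold at the RBI is -125 billion.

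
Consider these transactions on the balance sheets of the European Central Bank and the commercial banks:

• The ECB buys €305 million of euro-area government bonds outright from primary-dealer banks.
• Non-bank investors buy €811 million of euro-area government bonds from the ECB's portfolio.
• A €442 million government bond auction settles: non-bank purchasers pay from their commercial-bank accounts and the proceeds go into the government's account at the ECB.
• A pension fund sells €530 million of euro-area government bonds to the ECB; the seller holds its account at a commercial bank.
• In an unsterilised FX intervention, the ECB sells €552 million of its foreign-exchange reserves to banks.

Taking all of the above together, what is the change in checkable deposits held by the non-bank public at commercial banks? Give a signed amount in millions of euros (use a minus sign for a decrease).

-€723 million

OMO purchase (from banks) €305 million: the counterparty is a bank, so public deposits are unchanged → 0.
Asset sale (to non-banks) €811 million: non-bank counterparties' bank balances fall → −€811M.
Government account inflow €442 million: non-bank counterparties' bank balances fall → −€442M.
Asset purchase (from non-banks) €530 million: non-bank counterparties' bank balances rise → +€530M.
FX sale €552 million: the counterparty is a bank, so public deposits are unchanged → 0.
Net: 0 − 811 − 442 + 530 + 0 = -€723 million.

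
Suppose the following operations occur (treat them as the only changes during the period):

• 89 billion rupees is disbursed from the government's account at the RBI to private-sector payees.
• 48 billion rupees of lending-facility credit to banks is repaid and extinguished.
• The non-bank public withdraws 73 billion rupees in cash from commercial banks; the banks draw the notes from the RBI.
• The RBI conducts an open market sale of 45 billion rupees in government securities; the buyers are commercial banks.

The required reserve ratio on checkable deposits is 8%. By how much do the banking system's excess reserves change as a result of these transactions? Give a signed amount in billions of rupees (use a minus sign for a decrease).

-78.28 billion

Government spending 89 billion rupees: reserves +89B, deposits +89B.
Discount-window repayment 48 billion rupees: reserves −48B, deposits 0.
Currency withdrawal 73 billion rupees: reserves −73B, deposits −73B.
OMO sale (to banks) 45 billion rupees: reserves −45B, deposits 0.
Totals: Δreserves = −77B, Δdeposits = +16B.
Δrequired reserves = 8% × +16B = +1.28B.
Δexcess reserves = Δreserves − Δrequired = −77B − (+1.28B) = -78.28 billion.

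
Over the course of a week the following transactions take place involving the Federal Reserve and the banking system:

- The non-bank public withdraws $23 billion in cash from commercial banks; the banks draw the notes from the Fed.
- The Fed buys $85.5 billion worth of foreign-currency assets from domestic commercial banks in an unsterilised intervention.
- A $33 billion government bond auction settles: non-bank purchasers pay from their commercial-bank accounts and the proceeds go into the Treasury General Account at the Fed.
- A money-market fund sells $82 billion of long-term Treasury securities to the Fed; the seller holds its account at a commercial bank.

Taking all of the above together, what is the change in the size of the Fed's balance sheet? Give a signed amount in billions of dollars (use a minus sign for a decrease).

Currency withdrawal $23 billion: only the composition of liabilities changes → 0.
FX purchase $85.5 billion: a Fed asset is acquired → +$85.5B.
Government account inflow $33 billion: only the composition of liabilities changes → 0.
Asset purchase (from non-banks) $82 billion: a Fed asset is acquired → +$82B.
Net: 0 + 85.5 + 0 + 82 = +$167.5 billion.

+$167.5 billion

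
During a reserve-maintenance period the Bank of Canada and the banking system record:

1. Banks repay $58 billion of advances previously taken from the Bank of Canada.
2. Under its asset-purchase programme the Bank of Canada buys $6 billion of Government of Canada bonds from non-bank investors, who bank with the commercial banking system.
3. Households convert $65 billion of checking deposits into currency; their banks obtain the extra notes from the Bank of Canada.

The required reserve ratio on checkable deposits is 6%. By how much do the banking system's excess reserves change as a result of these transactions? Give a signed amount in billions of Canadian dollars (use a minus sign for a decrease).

-$113.46 billion

Discount-window repayment $58 billion: reserves −$58B, deposits 0.
Asset purchase (from non-banks) $6 billion: reserves +$6B, deposits +$6B.
Currency withdrawal $65 billion: reserves −$65B, deposits −$65B.
Totals: Δreserves = −$117B, Δdeposits = −$59B.
Δrequired reserves = 6% × −$59B = −$3.54B.
Δexcess reserves = Δreserves − Δrequired = −$117B − (−$3.54B) = -$113.46 billion.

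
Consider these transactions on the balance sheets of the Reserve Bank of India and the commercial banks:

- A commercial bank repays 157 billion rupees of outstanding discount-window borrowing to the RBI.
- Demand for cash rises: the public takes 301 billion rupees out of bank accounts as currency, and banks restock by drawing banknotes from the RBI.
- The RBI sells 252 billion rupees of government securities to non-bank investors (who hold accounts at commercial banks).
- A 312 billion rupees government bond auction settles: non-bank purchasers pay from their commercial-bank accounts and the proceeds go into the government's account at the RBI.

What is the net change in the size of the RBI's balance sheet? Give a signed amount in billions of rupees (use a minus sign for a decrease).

RBI balance sheet:
  Assets:      Securities −252B, Loans to banks −157B
  Liabilities: Bank reserves −1022B, Currency in circulation +301B, Government deposits +312B
Change in total RBI assets = -409 billion.

-409 billion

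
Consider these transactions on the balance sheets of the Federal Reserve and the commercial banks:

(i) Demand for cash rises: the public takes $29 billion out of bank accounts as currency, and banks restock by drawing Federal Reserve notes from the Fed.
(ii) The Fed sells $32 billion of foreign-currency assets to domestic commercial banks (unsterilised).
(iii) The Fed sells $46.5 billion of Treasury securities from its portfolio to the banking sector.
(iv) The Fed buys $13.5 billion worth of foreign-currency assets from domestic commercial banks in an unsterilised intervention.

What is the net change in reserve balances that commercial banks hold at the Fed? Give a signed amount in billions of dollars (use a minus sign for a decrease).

Fed balance sheet:
  Assets:      Securities −$46.5B, Foreign assets −$18.5B
  Liabilities: Bank reserves −$94B, Currency in circulation +$29B
Commercial banking system:
  Assets:      Reserves at CB −$94B, Securities +$46.5B, Foreign assets +$18.5B
  Liabilities: Checkable deposits −$29B
So the change in reserve balances that commercial banks hold at the Fed is -$94 billion.

-$94 billion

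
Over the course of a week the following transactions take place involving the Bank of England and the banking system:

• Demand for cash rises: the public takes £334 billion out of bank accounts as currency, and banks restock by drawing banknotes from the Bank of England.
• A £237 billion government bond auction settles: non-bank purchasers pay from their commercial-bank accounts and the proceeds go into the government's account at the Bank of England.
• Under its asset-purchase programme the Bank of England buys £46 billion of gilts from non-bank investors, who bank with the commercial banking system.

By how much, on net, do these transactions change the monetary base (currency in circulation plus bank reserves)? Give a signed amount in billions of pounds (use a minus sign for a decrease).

Currency withdrawal £334 billion: just a shift between currency and reserves — both are base money → 0.
Government account inflow £237 billion: reserves shift to a non-base liability → −£237B.
Asset purchase (from non-banks) £46 billion: Bank of England balance sheet expands → +£46B.
Net: 0 − 237 + 46 = -£191 billion.

-£191 billion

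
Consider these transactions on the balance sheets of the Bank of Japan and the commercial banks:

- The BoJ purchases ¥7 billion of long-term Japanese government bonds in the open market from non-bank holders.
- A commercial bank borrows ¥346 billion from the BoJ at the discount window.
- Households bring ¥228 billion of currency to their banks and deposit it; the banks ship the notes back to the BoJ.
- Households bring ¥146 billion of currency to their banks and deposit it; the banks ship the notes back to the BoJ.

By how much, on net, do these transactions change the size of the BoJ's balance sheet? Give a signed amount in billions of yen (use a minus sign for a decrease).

Asset purchase (from non-banks) ¥7 billion: a BoJ asset is acquired → +¥7B.
Discount-window loan ¥346 billion: a BoJ asset is acquired → +¥346B.
Currency deposit ¥228 billion: only the composition of liabilities changes → 0.
Currency deposit ¥146 billion: only the composition of liabilities changes → 0.
Net: 7 + 346 + 0 + 0 = +¥353 billion.

+¥353 billion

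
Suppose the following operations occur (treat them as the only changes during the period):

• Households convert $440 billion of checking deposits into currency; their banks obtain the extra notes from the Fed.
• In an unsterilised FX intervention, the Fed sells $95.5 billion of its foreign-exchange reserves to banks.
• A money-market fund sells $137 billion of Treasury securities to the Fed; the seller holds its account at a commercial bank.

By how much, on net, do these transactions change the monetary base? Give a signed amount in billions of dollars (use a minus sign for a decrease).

+$41.5 billion

Currency withdrawal $440 billion: just a shift between currency and reserves — both are base money → 0.
FX sale $95.5 billion: Fed balance sheet contracts → −$95.5B.
Asset purchase (from non-banks) $137 billion: Fed balance sheet expands → +$137B.
Net: 0 − 95.5 + 137 = +$41.5 billion.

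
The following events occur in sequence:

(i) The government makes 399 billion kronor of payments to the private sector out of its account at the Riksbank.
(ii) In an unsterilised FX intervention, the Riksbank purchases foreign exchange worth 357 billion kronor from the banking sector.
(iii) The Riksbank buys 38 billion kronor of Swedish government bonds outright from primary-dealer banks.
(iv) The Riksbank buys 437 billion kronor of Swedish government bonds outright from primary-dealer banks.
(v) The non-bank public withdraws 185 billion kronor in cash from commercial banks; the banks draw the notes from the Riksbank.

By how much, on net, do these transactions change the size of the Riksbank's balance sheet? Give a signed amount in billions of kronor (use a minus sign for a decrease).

+832 billion

Government spending 399 billion kronor: only the composition of liabilities changes → 0.
FX purchase 357 billion kronor: a Riksbank asset is acquired → +357B.
OMO purchase (from banks) 38 billion kronor: a Riksbank asset is acquired → +38B.
OMO purchase (from banks) 437 billion kronor: a Riksbank asset is acquired → +437B.
Currency withdrawal 185 billion kronor: only the composition of liabilities changes → 0.
Net: 0 + 357 + 38 + 437 + 0 = +832 billion.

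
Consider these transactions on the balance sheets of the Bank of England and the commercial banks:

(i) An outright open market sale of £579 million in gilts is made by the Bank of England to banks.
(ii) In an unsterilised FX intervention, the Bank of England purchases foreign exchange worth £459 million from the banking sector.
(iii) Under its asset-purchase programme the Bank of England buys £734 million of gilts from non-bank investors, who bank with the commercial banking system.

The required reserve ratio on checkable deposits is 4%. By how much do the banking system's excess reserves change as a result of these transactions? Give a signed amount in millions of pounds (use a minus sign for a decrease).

OMO sale (to banks) £579 million: reserves −£579M, deposits 0.
FX purchase £459 million: reserves +£459M, deposits 0.
Asset purchase (from non-banks) £734 million: reserves +£734M, deposits +£734M.
Totals: Δreserves = +£614M, Δdeposits = +£734M.
Δrequired reserves = 4% × +£734M = +£29.36M.
Δexcess reserves = Δreserves − Δrequired = +£614M − (+£29.36M) = +£584.64 million.

+£584.64 million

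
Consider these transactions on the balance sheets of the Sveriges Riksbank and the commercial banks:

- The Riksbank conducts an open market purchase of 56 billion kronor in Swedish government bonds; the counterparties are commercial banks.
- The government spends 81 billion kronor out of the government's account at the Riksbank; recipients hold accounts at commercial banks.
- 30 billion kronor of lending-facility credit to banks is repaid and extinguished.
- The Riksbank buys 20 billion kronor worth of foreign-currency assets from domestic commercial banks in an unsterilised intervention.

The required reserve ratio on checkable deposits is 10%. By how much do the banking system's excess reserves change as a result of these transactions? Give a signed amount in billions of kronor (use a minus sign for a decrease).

OMO purchase (from banks) 56 billion kronor: reserves +56B, deposits 0.
Government spending 81 billion kronor: reserves +81B, deposits +81B.
Discount-window repayment 30 billion kronor: reserves −30B, deposits 0.
FX purchase 20 billion kronor: reserves +20B, deposits 0.
Totals: Δreserves = +127B, Δdeposits = +81B.
Δrequired reserves = 10% × +81B = +8.1B.
Δexcess reserves = Δreserves − Δrequired = +127B − (+8.1B) = +118.9 billion.

+118.9 billion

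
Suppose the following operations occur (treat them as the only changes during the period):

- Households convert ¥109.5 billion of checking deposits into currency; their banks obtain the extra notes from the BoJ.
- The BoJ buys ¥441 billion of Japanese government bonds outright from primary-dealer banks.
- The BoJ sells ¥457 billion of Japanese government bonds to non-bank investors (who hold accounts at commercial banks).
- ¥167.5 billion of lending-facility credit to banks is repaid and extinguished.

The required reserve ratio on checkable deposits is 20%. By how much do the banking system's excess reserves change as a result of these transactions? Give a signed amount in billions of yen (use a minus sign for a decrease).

Currency withdrawal ¥109.5 billion: reserves −¥109.5B, deposits −¥109.5B.
OMO purchase (from banks) ¥441 billion: reserves +¥441B, deposits 0.
Asset sale (to non-banks) ¥457 billion: reserves −¥457B, deposits −¥457B.
Discount-window repayment ¥167.5 billion: reserves −¥167.5B, deposits 0.
Totals: Δreserves = −¥293B, Δdeposits = −¥566.5B.
Δrequired reserves = 20% × −¥566.5B = −¥113.3B.
Δexcess reserves = Δreserves − Δrequired = −¥293B − (−¥113.3B) = -¥179.7 billion.

-¥179.7 billion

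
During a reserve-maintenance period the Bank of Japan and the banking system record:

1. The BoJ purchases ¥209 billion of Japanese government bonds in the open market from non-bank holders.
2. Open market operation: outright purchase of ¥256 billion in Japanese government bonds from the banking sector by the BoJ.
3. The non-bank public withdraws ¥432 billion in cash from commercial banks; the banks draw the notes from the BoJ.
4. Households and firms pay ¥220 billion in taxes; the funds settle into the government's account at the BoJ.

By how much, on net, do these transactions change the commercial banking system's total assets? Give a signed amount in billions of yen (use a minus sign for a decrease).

-¥443 billion

Asset purchase (from non-banks) ¥209 billion: bank balance sheets expand → +¥209B.
OMO purchase (from banks) ¥256 billion: just an asset swap on bank balance sheets → 0.
Currency withdrawal ¥432 billion: bank balance sheets shrink → −¥432B.
Government account inflow ¥220 billion: bank balance sheets shrink → −¥220B.
Net: 209 + 0 − 432 − 220 = -¥443 billion.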